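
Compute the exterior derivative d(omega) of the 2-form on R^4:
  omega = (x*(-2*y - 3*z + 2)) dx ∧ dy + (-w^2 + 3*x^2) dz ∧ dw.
d(omega) = (-3*x) dx ∧ dy ∧ dz + (6*x) dx ∧ dz ∧ dw

For a 2-form omega = sum_{i<j} g_{ij} dx_i ∧ dx_j, the exterior derivative is
  d(omega) = sum_{i<j} d(g_{ij}) ∧ dx_i ∧ dx_j = sum_{i<j, k} (∂g_{ij}/∂x_k) dx_k ∧ dx_i ∧ dx_j.
Expand each term, using dx_k ∧ dx_i ∧ dx_j = sgn(permutation) dx_{(a)} ∧ dx_{(b)} ∧ dx_{(c)} with (a < b < c) sorted:
  d(x*(-2*y - 3*z + 2)) includes (∂/∂z)(x*(-2*y - 3*z + 2)) dz = (-3*x) dz, which multiplied by dx ∧ dy gives (-3*x) dx ∧ dy ∧ dz
  d(-w^2 + 3*x^2) includes (∂/∂x)(-w^2 + 3*x^2) dx = (6*x) dx, which multiplied by dz ∧ dw gives (6*x) dx ∧ dz ∧ dw
Collecting like 3-forms: d(omega) = (-3*x) dx ∧ dy ∧ dz + (6*x) dx ∧ dz ∧ dw.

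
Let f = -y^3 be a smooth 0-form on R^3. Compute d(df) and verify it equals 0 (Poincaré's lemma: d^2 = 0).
d(df) = 0

Step 1: df = sum_i (∂f/∂x_i) dx_i = (0) dx + (-3*y^2) dy + (0) dz.
Step 2: Apply d again. Using the 1-form formula, the coefficient of dx ∧ dy in d(df) is ∂^2 f/∂x ∂y - ∂^2 f/∂y ∂x = (0) - (0) = 0 (equality of mixed partials for smooth f).
Similarly for dx ∧ dz and dy ∧ dz — all coefficients vanish. So d(df) = 0.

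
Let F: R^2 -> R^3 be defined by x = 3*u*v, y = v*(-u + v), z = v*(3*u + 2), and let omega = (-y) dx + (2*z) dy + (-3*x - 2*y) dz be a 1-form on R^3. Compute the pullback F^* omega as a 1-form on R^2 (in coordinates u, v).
F^* omega = (v^2*(-24*u - 9*v - 4)) du + (v*(-24*u^2 + 3*u*v - 18*u + 4*v)) dv

Using F^*(f dg) = (f ∘ F) d(g ∘ F), substitute each coordinate x_i by F_i(u, v) in f_i, and replace dx_i by d F_i = (∂F_i/∂u) du + (∂F_i/∂v) dv.
  For the x component: f_1(F) = v*(u - v); d F_1 = (3*v) du + (3*u) dv
  For the y component: f_2(F) = 2*v*(3*u + 2); d F_2 = (-v) du + (-u + 2*v) dv
  For the z component: f_3(F) = v*(-7*u - 2*v); d F_3 = (3*v) du + (3*u + 2) dv
Combining and collecting du, dv coefficients:
  coeff of du: v^2*(-24*u - 9*v - 4)
  coeff of dv: v*(-24*u^2 + 3*u*v - 18*u + 4*v)
F^* omega = (v^2*(-24*u - 9*v - 4)) du + (v*(-24*u^2 + 3*u*v - 18*u + 4*v)) dv.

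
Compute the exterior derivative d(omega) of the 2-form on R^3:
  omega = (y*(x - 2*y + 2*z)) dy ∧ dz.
d(omega) = (y) dx ∧ dy ∧ dz

For a 2-form omega = sum_{i<j} g_{ij} dx_i ∧ dx_j, the exterior derivative is
  d(omega) = sum_{i<j} d(g_{ij}) ∧ dx_i ∧ dx_j = sum_{i<j, k} (∂g_{ij}/∂x_k) dx_k ∧ dx_i ∧ dx_j.
Expand each term, using dx_k ∧ dx_i ∧ dx_j = sgn(permutation) dx_{(a)} ∧ dx_{(b)} ∧ dx_{(c)} with (a < b < c) sorted:
  d(y*(x - 2*y + 2*z)) includes (∂/∂x)(y*(x - 2*y + 2*z)) dx = (y) dx, which multiplied by dy ∧ dz gives (y) dx ∧ dy ∧ dz
Collecting like 3-forms: d(omega) = (y) dx ∧ dy ∧ dz.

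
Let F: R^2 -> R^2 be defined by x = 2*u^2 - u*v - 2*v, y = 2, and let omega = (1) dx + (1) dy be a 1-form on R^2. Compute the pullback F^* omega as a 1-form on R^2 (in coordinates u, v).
F^* omega = (4*u - v) du + (-u - 2) dv

Using F^*(f dg) = (f ∘ F) d(g ∘ F), substitute each coordinate x_i by F_i(u, v) in f_i, and replace dx_i by d F_i = (∂F_i/∂u) du + (∂F_i/∂v) dv.
  For the x component: f_1(F) = 1; d F_1 = (4*u - v) du + (-u - 2) dv
  For the y component: f_2(F) = 1; d F_2 = (0) du + (0) dv
Combining and collecting du, dv coefficients:
  coeff of du: 4*u - v
  coeff of dv: -u - 2
F^* omega = (4*u - v) du + (-u - 2) dv.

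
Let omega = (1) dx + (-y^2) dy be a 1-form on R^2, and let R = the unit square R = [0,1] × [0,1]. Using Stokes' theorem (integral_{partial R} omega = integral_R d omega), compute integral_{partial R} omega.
integral_(partial R) omega = 0

Stokes: integral_partial_R omega = integral_R d omega with d omega = (∂Q/∂x - ∂P/∂y) dx ∧ dy.
  ∂Q/∂x = 0
  ∂P/∂y = 0
  integrand = ∂Q/∂x - ∂P/∂y = 0.
Integrating over R: integral_0^1 integral_0^1 (0) dx dy = 0.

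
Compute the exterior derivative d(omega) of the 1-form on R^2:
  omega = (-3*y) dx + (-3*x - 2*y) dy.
d(omega) = 0

For a 1-form omega = sum_i f_i dx_i, the exterior derivative is
  d(omega) = sum_{i < j} (∂f_j/∂x_i - ∂f_i/∂x_j) dx_i ∧ dx_j.

Assembling: d(omega) = 0.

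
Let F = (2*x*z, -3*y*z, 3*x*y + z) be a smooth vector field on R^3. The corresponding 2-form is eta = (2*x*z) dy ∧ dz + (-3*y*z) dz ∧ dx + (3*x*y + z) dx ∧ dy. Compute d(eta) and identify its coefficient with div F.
d(eta) = (1 - z) dx ∧ dy ∧ dz; div F = 1 - z

For a 2-form in R^3 of the form above, applying d gives a 3-form with coefficient ∂P/∂x + ∂Q/∂y + ∂R/∂z:
  ∂P/∂x = 2*z
  ∂Q/∂y = -3*z
  ∂R/∂z = 1
Sum = 1 - z, which is exactly div F.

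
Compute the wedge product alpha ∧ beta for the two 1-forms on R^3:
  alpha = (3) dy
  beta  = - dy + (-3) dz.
alpha ∧ beta = (-9) dy ∧ dz

Distribute the wedge, using dx_i ∧ dx_j = -dx_j ∧ dx_i and dx_i ∧ dx_i = 0. For each pair (i, j) with i < j, the coefficient of dx_i ∧ dx_j in alpha ∧ beta is (alpha_i * beta_j - alpha_j * beta_i). Collecting: alpha ∧ beta = (-9) dy ∧ dz.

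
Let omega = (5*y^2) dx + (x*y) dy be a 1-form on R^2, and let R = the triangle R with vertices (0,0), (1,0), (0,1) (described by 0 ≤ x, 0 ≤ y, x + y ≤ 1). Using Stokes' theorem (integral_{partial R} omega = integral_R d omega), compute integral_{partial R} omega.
integral_(partial R) omega = -3/2

Stokes: integral_partial_R omega = integral_R d omega with d omega = (∂Q/∂x - ∂P/∂y) dx ∧ dy.
  ∂Q/∂x = y
  ∂P/∂y = 10*y
  integrand = ∂Q/∂x - ∂P/∂y = -9*y.
Integrating over R: integral_0^1 integral_0^{1-x} (-9*y) dy dx = -3/2.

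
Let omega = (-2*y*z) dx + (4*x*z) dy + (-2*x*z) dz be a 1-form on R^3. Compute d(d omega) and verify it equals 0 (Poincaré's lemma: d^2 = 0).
d(d omega) = 0

Step 1: d omega = sum_{i<j} (∂f_j/∂x_i - ∂f_i/∂x_j) dx_i ∧ dx_j:
  coeff of dx ∧ dy: 6*z
  coeff of dx ∧ dz: 2*y - 2*z
  coeff of dy ∧ dz: -4*x
Step 2: Apply d again to each 2-form coefficient. The only possible 3-form in R^3 is dx ∧ dy ∧ dz, with coefficient
  ∂(coeff of dy∧dz)/∂x - ∂(coeff of dx∧dz)/∂y + ∂(coeff of dx∧dy)/∂z
  = ∂/∂x (-4*x) - ∂/∂y (2*y - 2*z) + ∂/∂z (6*z).
Each of these terms simplifies to sums of mixed partials that cancel in pairs. The result is 0 (by equality of mixed partials for smooth functions — Schwarz / Clairaut).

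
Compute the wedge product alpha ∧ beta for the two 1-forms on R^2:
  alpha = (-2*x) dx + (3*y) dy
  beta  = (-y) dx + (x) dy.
alpha ∧ beta = (-2*x^2 + 3*y^2) dx ∧ dy

Distribute the wedge, using dx_i ∧ dx_j = -dx_j ∧ dx_i and dx_i ∧ dx_i = 0. For each pair (i, j) with i < j, the coefficient of dx_i ∧ dx_j in alpha ∧ beta is (alpha_i * beta_j - alpha_j * beta_i). Collecting: alpha ∧ beta = (-2*x^2 + 3*y^2) dx ∧ dy.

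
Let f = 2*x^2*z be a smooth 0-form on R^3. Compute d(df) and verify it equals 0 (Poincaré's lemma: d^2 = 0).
d(df) = 0

Step 1: df = sum_i (∂f/∂x_i) dx_i = (4*x*z) dx + (0) dy + (2*x^2) dz.
Step 2: Apply d again. Using the 1-form formula, the coefficient of dx ∧ dy in d(df) is ∂^2 f/∂x ∂y - ∂^2 f/∂y ∂x = (0) - (0) = 0 (equality of mixed partials for smooth f).
Similarly for dx ∧ dz and dy ∧ dz — all coefficients vanish. So d(df) = 0.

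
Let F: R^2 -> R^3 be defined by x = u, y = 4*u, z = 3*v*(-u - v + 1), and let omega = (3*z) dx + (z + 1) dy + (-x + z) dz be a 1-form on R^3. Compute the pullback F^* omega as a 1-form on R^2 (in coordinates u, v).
F^* omega = (9*u*v^2 - 18*u*v + 9*v^3 - 30*v^2 + 21*v + 4) du + (9*u^2*v + 3*u^2 + 27*u*v^2 - 12*u*v - 3*u + 18*v^3 - 27*v^2 + 9*v) dv

Using F^*(f dg) = (f ∘ F) d(g ∘ F), substitute each coordinate x_i by F_i(u, v) in f_i, and replace dx_i by d F_i = (∂F_i/∂u) du + (∂F_i/∂v) dv.
  For the x component: f_1(F) = 9*v*(-u - v + 1); d F_1 = (1) du + (0) dv
  For the y component: f_2(F) = -3*u*v - 3*v^2 + 3*v + 1; d F_2 = (4) du + (0) dv
  For the z component: f_3(F) = -3*u*v - u - 3*v^2 + 3*v; d F_3 = (-3*v) du + (-3*u - 6*v + 3) dv
Combining and collecting du, dv coefficients:
  coeff of du: 9*u*v^2 - 18*u*v + 9*v^3 - 30*v^2 + 21*v + 4
  coeff of dv: 9*u^2*v + 3*u^2 + 27*u*v^2 - 12*u*v - 3*u + 18*v^3 - 27*v^2 + 9*v
F^* omega = (9*u*v^2 - 18*u*v + 9*v^3 - 30*v^2 + 21*v + 4) du + (9*u^2*v + 3*u^2 + 27*u*v^2 - 12*u*v - 3*u + 18*v^3 - 27*v^2 + 9*v) dv.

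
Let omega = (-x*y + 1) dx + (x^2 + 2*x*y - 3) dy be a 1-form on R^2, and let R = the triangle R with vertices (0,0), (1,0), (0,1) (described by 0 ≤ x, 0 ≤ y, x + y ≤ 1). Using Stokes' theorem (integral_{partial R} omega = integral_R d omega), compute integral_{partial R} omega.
integral_(partial R) omega = 5/6

Stokes: integral_partial_R omega = integral_R d omega with d omega = (∂Q/∂x - ∂P/∂y) dx ∧ dy.
  ∂Q/∂x = 2*x + 2*y
  ∂P/∂y = -x
  integrand = ∂Q/∂x - ∂P/∂y = 3*x + 2*y.
Integrating over R: integral_0^1 integral_0^{1-x} (3*x + 2*y) dy dx = 5/6.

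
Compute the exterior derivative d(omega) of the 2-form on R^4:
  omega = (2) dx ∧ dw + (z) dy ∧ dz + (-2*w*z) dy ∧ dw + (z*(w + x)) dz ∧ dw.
d(omega) = (2*w) dy ∧ dz ∧ dw + (z) dx ∧ dz ∧ dw

For a 2-form omega = sum_{i<j} g_{ij} dx_i ∧ dx_j, the exterior derivative is
  d(omega) = sum_{i<j} d(g_{ij}) ∧ dx_i ∧ dx_j = sum_{i<j, k} (∂g_{ij}/∂x_k) dx_k ∧ dx_i ∧ dx_j.
Expand each term, using dx_k ∧ dx_i ∧ dx_j = sgn(permutation) dx_{(a)} ∧ dx_{(b)} ∧ dx_{(c)} with (a < b < c) sorted:
  d(-2*w*z) includes (∂/∂z)(-2*w*z) dz = (-2*w) dz, which multiplied by dy ∧ dw gives (2*w) dy ∧ dz ∧ dw
  d(z*(w + x)) includes (∂/∂x)(z*(w + x)) dx = (z) dx, which multiplied by dz ∧ dw gives (z) dx ∧ dz ∧ dw
Collecting like 3-forms: d(omega) = (2*w) dy ∧ dz ∧ dw + (z) dx ∧ dz ∧ dw.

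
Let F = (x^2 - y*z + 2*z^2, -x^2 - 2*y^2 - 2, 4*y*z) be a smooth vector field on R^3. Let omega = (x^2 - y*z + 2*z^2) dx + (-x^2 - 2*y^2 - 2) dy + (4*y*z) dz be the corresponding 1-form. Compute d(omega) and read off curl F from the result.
d(omega) = (4*z) dy ∧ dz + (-y + 4*z) dz ∧ dx + (-2*x + z) dx ∧ dy; curl F = (4*z, -y + 4*z, -2*x + z)

d omega = sum_{i<j} (∂f_j/∂x_i - ∂f_i/∂x_j) dx_i ∧ dx_j. Under the identification (dy ∧ dz, dz ∧ dx, dx ∧ dy) ↔ (e_x, e_y, e_z), the coefficients are exactly the components of curl F. Compute:
  ∂R/∂y - ∂Q/∂z = (4*z) - (0) = 4*z
  ∂P/∂z - ∂R/∂x = (-y + 4*z) - (0) = -y + 4*z
  ∂Q/∂x - ∂P/∂y = (-2*x) - (-z) = -2*x + z.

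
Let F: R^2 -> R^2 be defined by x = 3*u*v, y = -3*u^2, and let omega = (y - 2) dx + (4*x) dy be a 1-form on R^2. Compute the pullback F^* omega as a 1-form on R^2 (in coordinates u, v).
F^* omega = (3*v*(-27*u^2 - 2)) du + (-9*u^3 - 6*u) dv

Using F^*(f dg) = (f ∘ F) d(g ∘ F), substitute each coordinate x_i by F_i(u, v) in f_i, and replace dx_i by d F_i = (∂F_i/∂u) du + (∂F_i/∂v) dv.
  For the x component: f_1(F) = -3*u^2 - 2; d F_1 = (3*v) du + (3*u) dv
  For the y component: f_2(F) = 12*u*v; d F_2 = (-6*u) du + (0) dv
Combining and collecting du, dv coefficients:
  coeff of du: 3*v*(-27*u^2 - 2)
  coeff of dv: -9*u^3 - 6*u
F^* omega = (3*v*(-27*u^2 - 2)) du + (-9*u^3 - 6*u) dv.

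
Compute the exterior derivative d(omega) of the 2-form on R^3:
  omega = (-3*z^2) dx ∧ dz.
d(omega) = 0

For a 2-form omega = sum_{i<j} g_{ij} dx_i ∧ dx_j, the exterior derivative is
  d(omega) = sum_{i<j} d(g_{ij}) ∧ dx_i ∧ dx_j = sum_{i<j, k} (∂g_{ij}/∂x_k) dx_k ∧ dx_i ∧ dx_j.
Expand each term, using dx_k ∧ dx_i ∧ dx_j = sgn(permutation) dx_{(a)} ∧ dx_{(b)} ∧ dx_{(c)} with (a < b < c) sorted:

Collecting like 3-forms: d(omega) = 0.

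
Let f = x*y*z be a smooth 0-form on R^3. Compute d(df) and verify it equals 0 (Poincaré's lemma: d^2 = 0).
d(df) = 0

Step 1: df = sum_i (∂f/∂x_i) dx_i = (y*z) dx + (x*z) dy + (x*y) dz.
Step 2: Apply d again. Using the 1-form formula, the coefficient of dx ∧ dy in d(df) is ∂^2 f/∂x ∂y - ∂^2 f/∂y ∂x = (z) - (z) = 0 (equality of mixed partials for smooth f).
Similarly for dx ∧ dz and dy ∧ dz — all coefficients vanish. So d(df) = 0.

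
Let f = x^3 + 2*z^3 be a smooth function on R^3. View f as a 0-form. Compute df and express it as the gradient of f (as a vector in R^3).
df = (3*x^2) dx + (0) dy + (6*z^2) dz; grad f = (3*x^2, 0, 6*z^2)

For a 0-form f, d f = (∂f/∂x) dx + (∂f/∂y) dy + (∂f/∂z) dz. The components of the vector representation are exactly the entries of grad f in Cartesian coordinates:
  ∂f/∂x = 3*x^2
  ∂f/∂y = 0
  ∂f/∂z = 6*z^2.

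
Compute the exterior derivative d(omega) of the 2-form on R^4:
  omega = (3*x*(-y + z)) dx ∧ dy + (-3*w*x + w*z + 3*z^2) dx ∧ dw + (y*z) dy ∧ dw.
d(omega) = (3*x) dx ∧ dy ∧ dz + (-w - 6*z) dx ∧ dz ∧ dw + (-y) dy ∧ dz ∧ dw

For a 2-form omega = sum_{i<j} g_{ij} dx_i ∧ dx_j, the exterior derivative is
  d(omega) = sum_{i<j} d(g_{ij}) ∧ dx_i ∧ dx_j = sum_{i<j, k} (∂g_{ij}/∂x_k) dx_k ∧ dx_i ∧ dx_j.
Expand each term, using dx_k ∧ dx_i ∧ dx_j = sgn(permutation) dx_{(a)} ∧ dx_{(b)} ∧ dx_{(c)} with (a < b < c) sorted:
  d(3*x*(-y + z)) includes (∂/∂z)(3*x*(-y + z)) dz = (3*x) dz, which multiplied by dx ∧ dy gives (3*x) dx ∧ dy ∧ dz
  d(-3*w*x + w*z + 3*z^2) includes (∂/∂z)(-3*w*x + w*z + 3*z^2) dz = (w + 6*z) dz, which multiplied by dx ∧ dw gives (-w - 6*z) dx ∧ dz ∧ dw
  d(y*z) includes (∂/∂z)(y*z) dz = (y) dz, which multiplied by dy ∧ dw gives (-y) dy ∧ dz ∧ dw
Collecting like 3-forms: d(omega) = (3*x) dx ∧ dy ∧ dz + (-w - 6*z) dx ∧ dz ∧ dw + (-y) dy ∧ dz ∧ dw.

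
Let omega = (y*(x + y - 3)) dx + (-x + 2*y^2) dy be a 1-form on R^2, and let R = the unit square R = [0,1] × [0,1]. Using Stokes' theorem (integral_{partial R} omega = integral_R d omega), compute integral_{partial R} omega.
integral_(partial R) omega = 1/2

Stokes: integral_partial_R omega = integral_R d omega with d omega = (∂Q/∂x - ∂P/∂y) dx ∧ dy.
  ∂Q/∂x = -1
  ∂P/∂y = x + 2*y - 3
  integrand = ∂Q/∂x - ∂P/∂y = -x - 2*y + 2.
Integrating over R: integral_0^1 integral_0^1 (-x - 2*y + 2) dx dy = 1/2.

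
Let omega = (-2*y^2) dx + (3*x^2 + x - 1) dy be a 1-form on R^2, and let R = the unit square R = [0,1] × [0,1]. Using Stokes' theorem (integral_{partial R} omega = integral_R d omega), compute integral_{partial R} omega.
integral_(partial R) omega = 6

Stokes: integral_partial_R omega = integral_R d omega with d omega = (∂Q/∂x - ∂P/∂y) dx ∧ dy.
  ∂Q/∂x = 6*x + 1
  ∂P/∂y = -4*y
  integrand = ∂Q/∂x - ∂P/∂y = 6*x + 4*y + 1.
Integrating over R: integral_0^1 integral_0^1 (6*x + 4*y + 1) dx dy = 6.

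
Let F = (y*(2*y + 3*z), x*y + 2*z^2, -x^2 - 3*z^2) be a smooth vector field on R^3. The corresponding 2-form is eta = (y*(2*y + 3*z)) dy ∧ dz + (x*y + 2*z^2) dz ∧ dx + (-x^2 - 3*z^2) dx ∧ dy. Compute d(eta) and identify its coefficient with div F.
d(eta) = (x - 6*z) dx ∧ dy ∧ dz; div F = x - 6*z

For a 2-form in R^3 of the form above, applying d gives a 3-form with coefficient ∂P/∂x + ∂Q/∂y + ∂R/∂z:
  ∂P/∂x = 0
  ∂Q/∂y = x
  ∂R/∂z = -6*z
Sum = x - 6*z, which is exactly div F.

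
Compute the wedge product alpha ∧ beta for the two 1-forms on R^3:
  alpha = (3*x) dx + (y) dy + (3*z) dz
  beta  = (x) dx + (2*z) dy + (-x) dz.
alpha ∧ beta = (x*(-y + 6*z)) dx ∧ dy + (-3*x*(x + z)) dx ∧ dz + (-x*y - 6*z^2) dy ∧ dz

Distribute the wedge, using dx_i ∧ dx_j = -dx_j ∧ dx_i and dx_i ∧ dx_i = 0. For each pair (i, j) with i < j, the coefficient of dx_i ∧ dx_j in alpha ∧ beta is (alpha_i * beta_j - alpha_j * beta_i). Collecting: alpha ∧ beta = (x*(-y + 6*z)) dx ∧ dy + (-3*x*(x + z)) dx ∧ dz + (-x*y - 6*z^2) dy ∧ dz.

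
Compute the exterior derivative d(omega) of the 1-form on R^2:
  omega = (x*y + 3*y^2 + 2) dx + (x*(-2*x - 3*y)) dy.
d(omega) = (-5*x - 9*y) dx ∧ dy

For a 1-form omega = sum_i f_i dx_i, the exterior derivative is
  d(omega) = sum_{i < j} (∂f_j/∂x_i - ∂f_i/∂x_j) dx_i ∧ dx_j.
  coefficient of dx ∧ dy: ∂f_2/∂x - ∂f_1/∂y = ∂(x*(-2*x - 3*y))/∂x - ∂(x*y + 3*y^2 + 2)/∂y = -5*x - 9*y
Assembling: d(omega) = (-5*x - 9*y) dx ∧ dy.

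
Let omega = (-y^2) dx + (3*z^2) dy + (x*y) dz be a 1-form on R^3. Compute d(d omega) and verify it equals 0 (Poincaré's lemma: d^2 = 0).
d(d omega) = 0

Step 1: d omega = sum_{i<j} (∂f_j/∂x_i - ∂f_i/∂x_j) dx_i ∧ dx_j:
  coeff of dx ∧ dy: 2*y
  coeff of dx ∧ dz: y
  coeff of dy ∧ dz: x - 6*z
Step 2: Apply d again to each 2-form coefficient. The only possible 3-form in R^3 is dx ∧ dy ∧ dz, with coefficient
  ∂(coeff of dy∧dz)/∂x - ∂(coeff of dx∧dz)/∂y + ∂(coeff of dx∧dy)/∂z
  = ∂/∂x (x - 6*z) - ∂/∂y (y) + ∂/∂z (2*y).
Each of these terms simplifies to sums of mixed partials that cancel in pairs. The result is 0 (by equality of mixed partials for smooth functions — Schwarz / Clairaut).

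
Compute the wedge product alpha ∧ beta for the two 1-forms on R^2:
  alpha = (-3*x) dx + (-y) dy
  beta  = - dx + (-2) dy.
alpha ∧ beta = (6*x - y) dx ∧ dy

Distribute the wedge, using dx_i ∧ dx_j = -dx_j ∧ dx_i and dx_i ∧ dx_i = 0. For each pair (i, j) with i < j, the coefficient of dx_i ∧ dx_j in alpha ∧ beta is (alpha_i * beta_j - alpha_j * beta_i). Collecting: alpha ∧ beta = (6*x - y) dx ∧ dy.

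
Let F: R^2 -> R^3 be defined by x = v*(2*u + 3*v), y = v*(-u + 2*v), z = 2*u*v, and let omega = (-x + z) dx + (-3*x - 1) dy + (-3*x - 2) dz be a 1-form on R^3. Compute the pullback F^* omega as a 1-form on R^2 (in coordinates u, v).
F^* omega = (3*v*(-2*u*v - 5*v^2 - 1)) du + (-6*u^2*v - 39*u*v^2 - 3*u - 54*v^3 - 4*v) dv

Using F^*(f dg) = (f ∘ F) d(g ∘ F), substitute each coordinate x_i by F_i(u, v) in f_i, and replace dx_i by d F_i = (∂F_i/∂u) du + (∂F_i/∂v) dv.
  For the x component: f_1(F) = -3*v^2; d F_1 = (2*v) du + (2*u + 6*v) dv
  For the y component: f_2(F) = -6*u*v - 9*v^2 - 1; d F_2 = (-v) du + (-u + 4*v) dv
  For the z component: f_3(F) = -6*u*v - 9*v^2 - 2; d F_3 = (2*v) du + (2*u) dv
Combining and collecting du, dv coefficients:
  coeff of du: 3*v*(-2*u*v - 5*v^2 - 1)
  coeff of dv: -6*u^2*v - 39*u*v^2 - 3*u - 54*v^3 - 4*v
F^* omega = (3*v*(-2*u*v - 5*v^2 - 1)) du + (-6*u^2*v - 39*u*v^2 - 3*u - 54*v^3 - 4*v) dv.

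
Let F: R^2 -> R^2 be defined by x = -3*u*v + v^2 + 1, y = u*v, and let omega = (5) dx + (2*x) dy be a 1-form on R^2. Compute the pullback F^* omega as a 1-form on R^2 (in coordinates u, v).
F^* omega = (v*(-6*u*v + 2*v^2 - 13)) du + (-6*u^2*v + 2*u*v^2 - 13*u + 10*v) dv

Using F^*(f dg) = (f ∘ F) d(g ∘ F), substitute each coordinate x_i by F_i(u, v) in f_i, and replace dx_i by d F_i = (∂F_i/∂u) du + (∂F_i/∂v) dv.
  For the x component: f_1(F) = 5; d F_1 = (-3*v) du + (-3*u + 2*v) dv
  For the y component: f_2(F) = -6*u*v + 2*v^2 + 2; d F_2 = (v) du + (u) dv
Combining and collecting du, dv coefficients:
  coeff of du: v*(-6*u*v + 2*v^2 - 13)
  coeff of dv: -6*u^2*v + 2*u*v^2 - 13*u + 10*v
F^* omega = (v*(-6*u*v + 2*v^2 - 13)) du + (-6*u^2*v + 2*u*v^2 - 13*u + 10*v) dv.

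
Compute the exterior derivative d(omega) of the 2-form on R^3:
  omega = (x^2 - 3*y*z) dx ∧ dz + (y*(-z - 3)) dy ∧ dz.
d(omega) = (3*z) dx ∧ dy ∧ dz

For a 2-form omega = sum_{i<j} g_{ij} dx_i ∧ dx_j, the exterior derivative is
  d(omega) = sum_{i<j} d(g_{ij}) ∧ dx_i ∧ dx_j = sum_{i<j, k} (∂g_{ij}/∂x_k) dx_k ∧ dx_i ∧ dx_j.
Expand each term, using dx_k ∧ dx_i ∧ dx_j = sgn(permutation) dx_{(a)} ∧ dx_{(b)} ∧ dx_{(c)} with (a < b < c) sorted:
  d(x^2 - 3*y*z) includes (∂/∂y)(x^2 - 3*y*z) dy = (-3*z) dy, which multiplied by dx ∧ dz gives (3*z) dx ∧ dy ∧ dz
Collecting like 3-forms: d(omega) = (3*z) dx ∧ dy ∧ dz.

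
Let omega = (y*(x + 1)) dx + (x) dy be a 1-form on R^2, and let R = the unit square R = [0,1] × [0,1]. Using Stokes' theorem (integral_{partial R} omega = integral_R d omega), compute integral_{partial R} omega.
integral_(partial R) omega = -1/2

Stokes: integral_partial_R omega = integral_R d omega with d omega = (∂Q/∂x - ∂P/∂y) dx ∧ dy.
  ∂Q/∂x = 1
  ∂P/∂y = x + 1
  integrand = ∂Q/∂x - ∂P/∂y = -x.
Integrating over R: integral_0^1 integral_0^1 (-x) dx dy = -1/2.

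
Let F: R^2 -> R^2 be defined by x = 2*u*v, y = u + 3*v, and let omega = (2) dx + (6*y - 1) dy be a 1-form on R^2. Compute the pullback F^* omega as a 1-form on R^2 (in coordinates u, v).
F^* omega = (6*u + 22*v - 1) du + (22*u + 54*v - 3) dv

Using F^*(f dg) = (f ∘ F) d(g ∘ F), substitute each coordinate x_i by F_i(u, v) in f_i, and replace dx_i by d F_i = (∂F_i/∂u) du + (∂F_i/∂v) dv.
  For the x component: f_1(F) = 2; d F_1 = (2*v) du + (2*u) dv
  For the y component: f_2(F) = 6*u + 18*v - 1; d F_2 = (1) du + (3) dv
Combining and collecting du, dv coefficients:
  coeff of du: 6*u + 22*v - 1
  coeff of dv: 22*u + 54*v - 3
F^* omega = (6*u + 22*v - 1) du + (22*u + 54*v - 3) dv.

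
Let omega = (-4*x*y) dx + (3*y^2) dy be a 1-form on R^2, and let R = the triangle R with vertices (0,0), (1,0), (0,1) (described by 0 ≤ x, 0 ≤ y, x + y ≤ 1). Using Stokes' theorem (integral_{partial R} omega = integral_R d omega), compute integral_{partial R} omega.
integral_(partial R) omega = 2/3

Stokes: integral_partial_R omega = integral_R d omega with d omega = (∂Q/∂x - ∂P/∂y) dx ∧ dy.
  ∂Q/∂x = 0
  ∂P/∂y = -4*x
  integrand = ∂Q/∂x - ∂P/∂y = 4*x.
Integrating over R: integral_0^1 integral_0^{1-x} (4*x) dy dx = 2/3.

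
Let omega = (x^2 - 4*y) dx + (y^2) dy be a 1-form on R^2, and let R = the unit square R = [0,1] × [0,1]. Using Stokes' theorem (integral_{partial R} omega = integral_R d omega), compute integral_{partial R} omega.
integral_(partial R) omega = 4

Stokes: integral_partial_R omega = integral_R d omega with d omega = (∂Q/∂x - ∂P/∂y) dx ∧ dy.
  ∂Q/∂x = 0
  ∂P/∂y = -4
  integrand = ∂Q/∂x - ∂P/∂y = 4.
Integrating over R: integral_0^1 integral_0^1 (4) dx dy = 4.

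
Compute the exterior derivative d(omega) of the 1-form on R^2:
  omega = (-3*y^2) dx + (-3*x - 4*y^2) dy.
d(omega) = (6*y - 3) dx ∧ dy

For a 1-form omega = sum_i f_i dx_i, the exterior derivative is
  d(omega) = sum_{i < j} (∂f_j/∂x_i - ∂f_i/∂x_j) dx_i ∧ dx_j.
  coefficient of dx ∧ dy: ∂f_2/∂x - ∂f_1/∂y = ∂(-3*x - 4*y^2)/∂x - ∂(-3*y^2)/∂y = 6*y - 3
Assembling: d(omega) = (6*y - 3) dx ∧ dy.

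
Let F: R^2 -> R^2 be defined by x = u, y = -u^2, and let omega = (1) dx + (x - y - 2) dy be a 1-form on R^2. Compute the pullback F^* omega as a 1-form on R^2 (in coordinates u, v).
F^* omega = (-2*u^3 - 2*u^2 + 4*u + 1) du

Using F^*(f dg) = (f ∘ F) d(g ∘ F), substitute each coordinate x_i by F_i(u, v) in f_i, and replace dx_i by d F_i = (∂F_i/∂u) du + (∂F_i/∂v) dv.
  For the x component: f_1(F) = 1; d F_1 = (1) du + (0) dv
  For the y component: f_2(F) = u^2 + u - 2; d F_2 = (-2*u) du + (0) dv
Combining and collecting du, dv coefficients:
  coeff of du: -2*u^3 - 2*u^2 + 4*u + 1
  coeff of dv: 0
F^* omega = (-2*u^3 - 2*u^2 + 4*u + 1) du.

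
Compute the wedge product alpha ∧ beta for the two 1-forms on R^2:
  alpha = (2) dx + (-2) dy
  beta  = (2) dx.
alpha ∧ beta = (4) dx ∧ dy

Distribute the wedge, using dx_i ∧ dx_j = -dx_j ∧ dx_i and dx_i ∧ dx_i = 0. For each pair (i, j) with i < j, the coefficient of dx_i ∧ dx_j in alpha ∧ beta is (alpha_i * beta_j - alpha_j * beta_i). Collecting: alpha ∧ beta = (4) dx ∧ dy.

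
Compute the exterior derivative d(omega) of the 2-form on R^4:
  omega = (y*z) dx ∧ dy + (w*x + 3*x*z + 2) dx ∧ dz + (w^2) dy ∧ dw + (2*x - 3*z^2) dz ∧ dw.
d(omega) = (y) dx ∧ dy ∧ dz + (x + 2) dx ∧ dz ∧ dw

For a 2-form omega = sum_{i<j} g_{ij} dx_i ∧ dx_j, the exterior derivative is
  d(omega) = sum_{i<j} d(g_{ij}) ∧ dx_i ∧ dx_j = sum_{i<j, k} (∂g_{ij}/∂x_k) dx_k ∧ dx_i ∧ dx_j.
Expand each term, using dx_k ∧ dx_i ∧ dx_j = sgn(permutation) dx_{(a)} ∧ dx_{(b)} ∧ dx_{(c)} with (a < b < c) sorted:
  d(y*z) includes (∂/∂z)(y*z) dz = (y) dz, which multiplied by dx ∧ dy gives (y) dx ∧ dy ∧ dz
  d(w*x + 3*x*z + 2) includes (∂/∂w)(w*x + 3*x*z + 2) dw = (x) dw, which multiplied by dx ∧ dz gives (x) dx ∧ dz ∧ dw
  d(2*x - 3*z^2) includes (∂/∂x)(2*x - 3*z^2) dx = (2) dx, which multiplied by dz ∧ dw gives (2) dx ∧ dz ∧ dw
Collecting like 3-forms: d(omega) = (y) dx ∧ dy ∧ dz + (x + 2) dx ∧ dz ∧ dw.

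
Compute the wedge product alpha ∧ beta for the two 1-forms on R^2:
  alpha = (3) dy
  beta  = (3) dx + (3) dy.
alpha ∧ beta = (-9) dx ∧ dy

Distribute the wedge, using dx_i ∧ dx_j = -dx_j ∧ dx_i and dx_i ∧ dx_i = 0. For each pair (i, j) with i < j, the coefficient of dx_i ∧ dx_j in alpha ∧ beta is (alpha_i * beta_j - alpha_j * beta_i). Collecting: alpha ∧ beta = (-9) dx ∧ dy.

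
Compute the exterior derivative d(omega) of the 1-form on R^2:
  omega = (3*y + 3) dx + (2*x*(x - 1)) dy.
d(omega) = (4*x - 5) dx ∧ dy

For a 1-form omega = sum_i f_i dx_i, the exterior derivative is
  d(omega) = sum_{i < j} (∂f_j/∂x_i - ∂f_i/∂x_j) dx_i ∧ dx_j.
  coefficient of dx ∧ dy: ∂f_2/∂x - ∂f_1/∂y = ∂(2*x*(x - 1))/∂x - ∂(3*y + 3)/∂y = 4*x - 5
Assembling: d(omega) = (4*x - 5) dx ∧ dy.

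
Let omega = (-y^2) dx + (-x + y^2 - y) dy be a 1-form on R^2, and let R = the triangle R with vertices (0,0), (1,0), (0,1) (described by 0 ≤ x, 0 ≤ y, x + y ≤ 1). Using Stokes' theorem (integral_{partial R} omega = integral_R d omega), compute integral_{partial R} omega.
integral_(partial R) omega = -1/6

Stokes: integral_partial_R omega = integral_R d omega with d omega = (∂Q/∂x - ∂P/∂y) dx ∧ dy.
  ∂Q/∂x = -1
  ∂P/∂y = -2*y
  integrand = ∂Q/∂x - ∂P/∂y = 2*y - 1.
Integrating over R: integral_0^1 integral_0^{1-x} (2*y - 1) dy dx = -1/6.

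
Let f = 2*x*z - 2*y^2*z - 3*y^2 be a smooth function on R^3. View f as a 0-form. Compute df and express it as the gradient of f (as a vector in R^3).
df = (2*z) dx + (2*y*(-2*z - 3)) dy + (2*x - 2*y^2) dz; grad f = (2*z, 2*y*(-2*z - 3), 2*x - 2*y^2)

For a 0-form f, d f = (∂f/∂x) dx + (∂f/∂y) dy + (∂f/∂z) dz. The components of the vector representation are exactly the entries of grad f in Cartesian coordinates:
  ∂f/∂x = 2*z
  ∂f/∂y = 2*y*(-2*z - 3)
  ∂f/∂z = 2*x - 2*y^2.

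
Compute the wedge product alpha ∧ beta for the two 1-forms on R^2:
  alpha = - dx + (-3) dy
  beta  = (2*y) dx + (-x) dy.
alpha ∧ beta = (x + 6*y) dx ∧ dy

Distribute the wedge, using dx_i ∧ dx_j = -dx_j ∧ dx_i and dx_i ∧ dx_i = 0. For each pair (i, j) with i < j, the coefficient of dx_i ∧ dx_j in alpha ∧ beta is (alpha_i * beta_j - alpha_j * beta_i). Collecting: alpha ∧ beta = (x + 6*y) dx ∧ dy.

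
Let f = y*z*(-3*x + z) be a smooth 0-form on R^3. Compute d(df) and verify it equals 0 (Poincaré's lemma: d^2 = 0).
d(df) = 0

Step 1: df = sum_i (∂f/∂x_i) dx_i = (-3*y*z) dx + (z*(-3*x + z)) dy + (y*(-3*x + 2*z)) dz.
Step 2: Apply d again. Using the 1-form formula, the coefficient of dx ∧ dy in d(df) is ∂^2 f/∂x ∂y - ∂^2 f/∂y ∂x = (-3*z) - (-3*z) = 0 (equality of mixed partials for smooth f).
Similarly for dx ∧ dz and dy ∧ dz — all coefficients vanish. So d(df) = 0.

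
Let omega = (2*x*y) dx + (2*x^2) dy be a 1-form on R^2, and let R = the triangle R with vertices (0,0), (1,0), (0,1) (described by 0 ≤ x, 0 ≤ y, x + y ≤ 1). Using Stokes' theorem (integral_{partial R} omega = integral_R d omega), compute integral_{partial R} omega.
integral_(partial R) omega = 1/3

Stokes: integral_partial_R omega = integral_R d omega with d omega = (∂Q/∂x - ∂P/∂y) dx ∧ dy.
  ∂Q/∂x = 4*x
  ∂P/∂y = 2*x
  integrand = ∂Q/∂x - ∂P/∂y = 2*x.
Integrating over R: integral_0^1 integral_0^{1-x} (2*x) dy dx = 1/3.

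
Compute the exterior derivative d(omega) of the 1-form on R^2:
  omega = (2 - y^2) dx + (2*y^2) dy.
d(omega) = (2*y) dx ∧ dy

For a 1-form omega = sum_i f_i dx_i, the exterior derivative is
  d(omega) = sum_{i < j} (∂f_j/∂x_i - ∂f_i/∂x_j) dx_i ∧ dx_j.
  coefficient of dx ∧ dy: ∂f_2/∂x - ∂f_1/∂y = ∂(2*y^2)/∂x - ∂(2 - y^2)/∂y = 2*y
Assembling: d(omega) = (2*y) dx ∧ dy.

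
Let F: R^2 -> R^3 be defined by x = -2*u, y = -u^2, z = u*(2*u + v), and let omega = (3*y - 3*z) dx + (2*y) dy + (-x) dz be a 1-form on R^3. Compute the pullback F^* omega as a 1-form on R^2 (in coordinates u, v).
F^* omega = (2*u*(2*u^2 + 13*u + 4*v)) du + (2*u^2) dv

Using F^*(f dg) = (f ∘ F) d(g ∘ F), substitute each coordinate x_i by F_i(u, v) in f_i, and replace dx_i by d F_i = (∂F_i/∂u) du + (∂F_i/∂v) dv.
  For the x component: f_1(F) = 3*u*(-3*u - v); d F_1 = (-2) du + (0) dv
  For the y component: f_2(F) = -2*u^2; d F_2 = (-2*u) du + (0) dv
  For the z component: f_3(F) = 2*u; d F_3 = (4*u + v) du + (u) dv
Combining and collecting du, dv coefficients:
  coeff of du: 2*u*(2*u^2 + 13*u + 4*v)
  coeff of dv: 2*u^2
F^* omega = (2*u*(2*u^2 + 13*u + 4*v)) du + (2*u^2) dv.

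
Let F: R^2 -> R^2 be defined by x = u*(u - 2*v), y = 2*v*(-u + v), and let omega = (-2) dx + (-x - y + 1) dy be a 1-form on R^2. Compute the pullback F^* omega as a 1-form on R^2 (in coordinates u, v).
F^* omega = (2*u^2*v - 8*u*v^2 - 4*u + 4*v^3 + 2*v) du + (2*u^3 - 12*u^2*v + 20*u*v^2 + 2*u - 8*v^3 + 4*v) dv

Using F^*(f dg) = (f ∘ F) d(g ∘ F), substitute each coordinate x_i by F_i(u, v) in f_i, and replace dx_i by d F_i = (∂F_i/∂u) du + (∂F_i/∂v) dv.
  For the x component: f_1(F) = -2; d F_1 = (2*u - 2*v) du + (-2*u) dv
  For the y component: f_2(F) = -u^2 + 4*u*v - 2*v^2 + 1; d F_2 = (-2*v) du + (-2*u + 4*v) dv
Combining and collecting du, dv coefficients:
  coeff of du: 2*u^2*v - 8*u*v^2 - 4*u + 4*v^3 + 2*v
  coeff of dv: 2*u^3 - 12*u^2*v + 20*u*v^2 + 2*u - 8*v^3 + 4*v
F^* omega = (2*u^2*v - 8*u*v^2 - 4*u + 4*v^3 + 2*v) du + (2*u^3 - 12*u^2*v + 20*u*v^2 + 2*u - 8*v^3 + 4*v) dv.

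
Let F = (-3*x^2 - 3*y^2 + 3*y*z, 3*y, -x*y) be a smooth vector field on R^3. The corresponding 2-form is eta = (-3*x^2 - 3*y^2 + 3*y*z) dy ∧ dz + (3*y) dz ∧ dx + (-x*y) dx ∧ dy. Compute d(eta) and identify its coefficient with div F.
d(eta) = (3 - 6*x) dx ∧ dy ∧ dz; div F = 3 - 6*x

For a 2-form in R^3 of the form above, applying d gives a 3-form with coefficient ∂P/∂x + ∂Q/∂y + ∂R/∂z:
  ∂P/∂x = -6*x
  ∂Q/∂y = 3
  ∂R/∂z = 0
Sum = 3 - 6*x, which is exactly div F.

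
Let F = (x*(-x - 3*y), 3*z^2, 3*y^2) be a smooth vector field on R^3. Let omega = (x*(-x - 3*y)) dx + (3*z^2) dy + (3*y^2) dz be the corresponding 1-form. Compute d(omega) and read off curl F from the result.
d(omega) = (6*y - 6*z) dy ∧ dz + (0) dz ∧ dx + (3*x) dx ∧ dy; curl F = (6*y - 6*z, 0, 3*x)

d omega = sum_{i<j} (∂f_j/∂x_i - ∂f_i/∂x_j) dx_i ∧ dx_j. Under the identification (dy ∧ dz, dz ∧ dx, dx ∧ dy) ↔ (e_x, e_y, e_z), the coefficients are exactly the components of curl F. Compute:
  ∂R/∂y - ∂Q/∂z = (6*y) - (6*z) = 6*y - 6*z
  ∂P/∂z - ∂R/∂x = (0) - (0) = 0
  ∂Q/∂x - ∂P/∂y = (0) - (-3*x) = 3*x.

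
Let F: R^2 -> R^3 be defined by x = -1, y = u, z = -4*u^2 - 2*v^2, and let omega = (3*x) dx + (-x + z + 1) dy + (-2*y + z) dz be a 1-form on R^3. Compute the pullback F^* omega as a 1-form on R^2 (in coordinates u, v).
F^* omega = (32*u^3 + 12*u^2 + 16*u*v^2 - 2*v^2 + 2) du + (8*v*(2*u^2 + u + v^2)) dv

Using F^*(f dg) = (f ∘ F) d(g ∘ F), substitute each coordinate x_i by F_i(u, v) in f_i, and replace dx_i by d F_i = (∂F_i/∂u) du + (∂F_i/∂v) dv.
  For the x component: f_1(F) = -3; d F_1 = (0) du + (0) dv
  For the y component: f_2(F) = -4*u^2 - 2*v^2 + 2; d F_2 = (1) du + (0) dv
  For the z component: f_3(F) = -4*u^2 - 2*u - 2*v^2; d F_3 = (-8*u) du + (-4*v) dv
Combining and collecting du, dv coefficients:
  coeff of du: 32*u^3 + 12*u^2 + 16*u*v^2 - 2*v^2 + 2
  coeff of dv: 8*v*(2*u^2 + u + v^2)
F^* omega = (32*u^3 + 12*u^2 + 16*u*v^2 - 2*v^2 + 2) du + (8*v*(2*u^2 + u + v^2)) dv.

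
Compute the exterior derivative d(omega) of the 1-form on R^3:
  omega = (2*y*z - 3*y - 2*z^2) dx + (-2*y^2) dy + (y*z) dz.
d(omega) = (3 - 2*z) dx ∧ dy + (-2*y + 4*z) dx ∧ dz + (z) dy ∧ dz

For a 1-form omega = sum_i f_i dx_i, the exterior derivative is
  d(omega) = sum_{i < j} (∂f_j/∂x_i - ∂f_i/∂x_j) dx_i ∧ dx_j.
  coefficient of dx ∧ dy: ∂f_2/∂x - ∂f_1/∂y = ∂(-2*y^2)/∂x - ∂(2*y*z - 3*y - 2*z^2)/∂y = 3 - 2*z
  coefficient of dx ∧ dz: ∂f_3/∂x - ∂f_1/∂z = ∂(y*z)/∂x - ∂(2*y*z - 3*y - 2*z^2)/∂z = -2*y + 4*z
  coefficient of dy ∧ dz: ∂f_3/∂y - ∂f_2/∂z = ∂(y*z)/∂y - ∂(-2*y^2)/∂z = z
Assembling: d(omega) = (3 - 2*z) dx ∧ dy + (-2*y + 4*z) dx ∧ dz + (z) dy ∧ dz.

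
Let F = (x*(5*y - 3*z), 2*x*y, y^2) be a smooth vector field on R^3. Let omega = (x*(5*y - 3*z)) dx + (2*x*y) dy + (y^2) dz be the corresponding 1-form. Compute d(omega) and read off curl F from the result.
d(omega) = (2*y) dy ∧ dz + (-3*x) dz ∧ dx + (-5*x + 2*y) dx ∧ dy; curl F = (2*y, -3*x, -5*x + 2*y)

d omega = sum_{i<j} (∂f_j/∂x_i - ∂f_i/∂x_j) dx_i ∧ dx_j. Under the identification (dy ∧ dz, dz ∧ dx, dx ∧ dy) ↔ (e_x, e_y, e_z), the coefficients are exactly the components of curl F. Compute:
  ∂R/∂y - ∂Q/∂z = (2*y) - (0) = 2*y
  ∂P/∂z - ∂R/∂x = (-3*x) - (0) = -3*x
  ∂Q/∂x - ∂P/∂y = (2*y) - (5*x) = -5*x + 2*y.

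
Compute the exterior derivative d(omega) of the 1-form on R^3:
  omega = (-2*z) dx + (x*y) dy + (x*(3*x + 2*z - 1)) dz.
d(omega) = (y) dx ∧ dy + (6*x + 2*z + 1) dx ∧ dz

For a 1-form omega = sum_i f_i dx_i, the exterior derivative is
  d(omega) = sum_{i < j} (∂f_j/∂x_i - ∂f_i/∂x_j) dx_i ∧ dx_j.
  coefficient of dx ∧ dy: ∂f_2/∂x - ∂f_1/∂y = ∂(x*y)/∂x - ∂(-2*z)/∂y = y
  coefficient of dx ∧ dz: ∂f_3/∂x - ∂f_1/∂z = ∂(x*(3*x + 2*z - 1))/∂x - ∂(-2*z)/∂z = 6*x + 2*z + 1
Assembling: d(omega) = (y) dx ∧ dy + (6*x + 2*z + 1) dx ∧ dz.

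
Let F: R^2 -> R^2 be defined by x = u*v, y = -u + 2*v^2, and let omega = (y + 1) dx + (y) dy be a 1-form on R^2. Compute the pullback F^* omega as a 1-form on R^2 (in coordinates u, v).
F^* omega = (-u*v + u + 2*v^3 - 2*v^2 + v) du + (-u^2 + 2*u*v^2 - 4*u*v + u + 8*v^3) dv

Using F^*(f dg) = (f ∘ F) d(g ∘ F), substitute each coordinate x_i by F_i(u, v) in f_i, and replace dx_i by d F_i = (∂F_i/∂u) du + (∂F_i/∂v) dv.
  For the x component: f_1(F) = -u + 2*v^2 + 1; d F_1 = (v) du + (u) dv
  For the y component: f_2(F) = -u + 2*v^2; d F_2 = (-1) du + (4*v) dv
Combining and collecting du, dv coefficients:
  coeff of du: -u*v + u + 2*v^3 - 2*v^2 + v
  coeff of dv: -u^2 + 2*u*v^2 - 4*u*v + u + 8*v^3
F^* omega = (-u*v + u + 2*v^3 - 2*v^2 + v) du + (-u^2 + 2*u*v^2 - 4*u*v + u + 8*v^3) dv.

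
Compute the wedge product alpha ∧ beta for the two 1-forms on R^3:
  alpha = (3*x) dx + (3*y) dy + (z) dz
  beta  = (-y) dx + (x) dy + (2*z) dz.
alpha ∧ beta = (3*x^2 + 3*y^2) dx ∧ dy + (z*(6*x + y)) dx ∧ dz + (z*(-x + 6*y)) dy ∧ dz

Distribute the wedge, using dx_i ∧ dx_j = -dx_j ∧ dx_i and dx_i ∧ dx_i = 0. For each pair (i, j) with i < j, the coefficient of dx_i ∧ dx_j in alpha ∧ beta is (alpha_i * beta_j - alpha_j * beta_i). Collecting: alpha ∧ beta = (3*x^2 + 3*y^2) dx ∧ dy + (z*(6*x + y)) dx ∧ dz + (z*(-x + 6*y)) dy ∧ dz.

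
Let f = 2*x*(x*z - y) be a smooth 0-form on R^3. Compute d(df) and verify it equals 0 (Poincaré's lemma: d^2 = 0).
d(df) = 0

Step 1: df = sum_i (∂f/∂x_i) dx_i = (4*x*z - 2*y) dx + (-2*x) dy + (2*x^2) dz.
Step 2: Apply d again. Using the 1-form formula, the coefficient of dx ∧ dy in d(df) is ∂^2 f/∂x ∂y - ∂^2 f/∂y ∂x = (-2) - (-2) = 0 (equality of mixed partials for smooth f).
Similarly for dx ∧ dz and dy ∧ dz — all coefficients vanish. So d(df) = 0.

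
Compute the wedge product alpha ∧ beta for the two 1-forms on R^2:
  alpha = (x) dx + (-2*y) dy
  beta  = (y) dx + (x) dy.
alpha ∧ beta = (x^2 + 2*y^2) dx ∧ dy

Distribute the wedge, using dx_i ∧ dx_j = -dx_j ∧ dx_i and dx_i ∧ dx_i = 0. For each pair (i, j) with i < j, the coefficient of dx_i ∧ dx_j in alpha ∧ beta is (alpha_i * beta_j - alpha_j * beta_i). Collecting: alpha ∧ beta = (x^2 + 2*y^2) dx ∧ dy.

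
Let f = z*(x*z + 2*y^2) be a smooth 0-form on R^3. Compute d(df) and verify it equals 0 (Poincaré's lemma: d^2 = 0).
d(df) = 0

Step 1: df = sum_i (∂f/∂x_i) dx_i = (z^2) dx + (4*y*z) dy + (2*x*z + 2*y^2) dz.
Step 2: Apply d again. Using the 1-form formula, the coefficient of dx ∧ dy in d(df) is ∂^2 f/∂x ∂y - ∂^2 f/∂y ∂x = (0) - (0) = 0 (equality of mixed partials for smooth f).
Similarly for dx ∧ dz and dy ∧ dz — all coefficients vanish. So d(df) = 0.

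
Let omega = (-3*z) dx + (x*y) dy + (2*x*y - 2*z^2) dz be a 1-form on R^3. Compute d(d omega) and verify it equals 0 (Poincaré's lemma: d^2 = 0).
d(d omega) = 0

Step 1: d omega = sum_{i<j} (∂f_j/∂x_i - ∂f_i/∂x_j) dx_i ∧ dx_j:
  coeff of dx ∧ dy: y
  coeff of dx ∧ dz: 2*y + 3
  coeff of dy ∧ dz: 2*x
Step 2: Apply d again to each 2-form coefficient. The only possible 3-form in R^3 is dx ∧ dy ∧ dz, with coefficient
  ∂(coeff of dy∧dz)/∂x - ∂(coeff of dx∧dz)/∂y + ∂(coeff of dx∧dy)/∂z
  = ∂/∂x (2*x) - ∂/∂y (2*y + 3) + ∂/∂z (y).
Each of these terms simplifies to sums of mixed partials that cancel in pairs. The result is 0 (by equality of mixed partials for smooth functions — Schwarz / Clairaut).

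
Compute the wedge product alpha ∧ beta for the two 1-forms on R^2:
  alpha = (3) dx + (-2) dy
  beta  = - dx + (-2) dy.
alpha ∧ beta = (-8) dx ∧ dy

Distribute the wedge, using dx_i ∧ dx_j = -dx_j ∧ dx_i and dx_i ∧ dx_i = 0. For each pair (i, j) with i < j, the coefficient of dx_i ∧ dx_j in alpha ∧ beta is (alpha_i * beta_j - alpha_j * beta_i). Collecting: alpha ∧ beta = (-8) dx ∧ dy.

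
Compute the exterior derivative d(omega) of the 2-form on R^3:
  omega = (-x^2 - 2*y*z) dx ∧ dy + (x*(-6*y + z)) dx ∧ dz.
d(omega) = (6*x - 2*y) dx ∧ dy ∧ dz

For a 2-form omega = sum_{i<j} g_{ij} dx_i ∧ dx_j, the exterior derivative is
  d(omega) = sum_{i<j} d(g_{ij}) ∧ dx_i ∧ dx_j = sum_{i<j, k} (∂g_{ij}/∂x_k) dx_k ∧ dx_i ∧ dx_j.
Expand each term, using dx_k ∧ dx_i ∧ dx_j = sgn(permutation) dx_{(a)} ∧ dx_{(b)} ∧ dx_{(c)} with (a < b < c) sorted:
  d(-x^2 - 2*y*z) includes (∂/∂z)(-x^2 - 2*y*z) dz = (-2*y) dz, which multiplied by dx ∧ dy gives (-2*y) dx ∧ dy ∧ dz
  d(x*(-6*y + z)) includes (∂/∂y)(x*(-6*y + z)) dy = (-6*x) dy, which multiplied by dx ∧ dz gives (6*x) dx ∧ dy ∧ dz
Collecting like 3-forms: d(omega) = (6*x - 2*y) dx ∧ dy ∧ dz.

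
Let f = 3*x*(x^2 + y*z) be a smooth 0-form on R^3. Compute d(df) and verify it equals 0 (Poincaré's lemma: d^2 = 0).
d(df) = 0

Step 1: df = sum_i (∂f/∂x_i) dx_i = (9*x^2 + 3*y*z) dx + (3*x*z) dy + (3*x*y) dz.
Step 2: Apply d again. Using the 1-form formula, the coefficient of dx ∧ dy in d(df) is ∂^2 f/∂x ∂y - ∂^2 f/∂y ∂x = (3*z) - (3*z) = 0 (equality of mixed partials for smooth f).
Similarly for dx ∧ dz and dy ∧ dz — all coefficients vanish. So d(df) = 0.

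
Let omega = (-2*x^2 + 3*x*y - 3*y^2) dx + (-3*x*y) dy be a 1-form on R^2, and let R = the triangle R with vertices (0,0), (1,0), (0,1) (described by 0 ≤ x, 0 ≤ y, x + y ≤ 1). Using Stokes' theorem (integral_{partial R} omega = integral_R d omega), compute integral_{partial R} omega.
integral_(partial R) omega = 0

Stokes: integral_partial_R omega = integral_R d omega with d omega = (∂Q/∂x - ∂P/∂y) dx ∧ dy.
  ∂Q/∂x = -3*y
  ∂P/∂y = 3*x - 6*y
  integrand = ∂Q/∂x - ∂P/∂y = -3*x + 3*y.
Integrating over R: integral_0^1 integral_0^{1-x} (-3*x + 3*y) dy dx = 0.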